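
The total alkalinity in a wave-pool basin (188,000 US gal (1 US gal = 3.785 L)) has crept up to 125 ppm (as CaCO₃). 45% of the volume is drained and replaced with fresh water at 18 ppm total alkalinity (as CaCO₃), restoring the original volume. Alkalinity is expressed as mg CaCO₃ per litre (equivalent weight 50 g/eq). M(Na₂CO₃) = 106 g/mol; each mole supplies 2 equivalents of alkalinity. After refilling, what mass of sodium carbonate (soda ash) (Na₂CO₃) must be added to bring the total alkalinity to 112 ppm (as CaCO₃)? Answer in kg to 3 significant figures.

Volume: 188,000 US gal × 3.785 L/gal = 711,580 L.
After draining 45% and refilling: 125 × 0.55 + 18 × 0.45 = 76.85 ppm.
Deficit to target: 112 − 76.85 = 35.15 mg/L.
As CaCO₃: 35.15 mg/L × 711,580 L = 25,010 g; ÷ 50 g/eq ÷ 2 = 250.1 mol Na₂CO₃.
Mass: 250.1 × 106 = 26,510 g.

26.5 kg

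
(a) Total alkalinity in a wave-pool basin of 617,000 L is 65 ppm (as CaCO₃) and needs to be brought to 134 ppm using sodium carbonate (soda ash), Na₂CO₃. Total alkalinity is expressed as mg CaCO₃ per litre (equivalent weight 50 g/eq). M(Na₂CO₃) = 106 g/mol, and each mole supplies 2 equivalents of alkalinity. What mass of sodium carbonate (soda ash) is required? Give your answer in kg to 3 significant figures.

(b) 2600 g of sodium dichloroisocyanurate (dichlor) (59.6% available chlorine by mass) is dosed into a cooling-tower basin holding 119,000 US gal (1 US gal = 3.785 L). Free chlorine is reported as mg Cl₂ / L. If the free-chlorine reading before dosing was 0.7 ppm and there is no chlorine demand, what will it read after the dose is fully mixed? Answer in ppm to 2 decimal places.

(a) 45.1 kg; (b) 4.14 ppm

(a) Alkalinity to add: (134 − 65) = 69 mg/L as CaCO₃ × 617,000 L = 42,570 g as CaCO₃.
(a) Equivalents: 42,570 g ÷ 50 g/eq = 851.5 eq.
(a) Each mole of Na₂CO₃ supplies 2 eq, so 851.5 / 2 = 425.7 mol.
(a) Mass: 425.7 mol × 106 g/mol = 45,130 g.

(b) Volume: 119,000 US gal × 3.785 L/gal = 450,415 L.
(b) Available chlorine delivered: 2600 g × 0.596 = 1550 g as Cl₂.
(b) Concentration rise: 1550 g / 450,415 L = 3.44 mg/L = 3.44 ppm.
(b) Final FC: 0.7 + 3.44 = 4.14 ppm.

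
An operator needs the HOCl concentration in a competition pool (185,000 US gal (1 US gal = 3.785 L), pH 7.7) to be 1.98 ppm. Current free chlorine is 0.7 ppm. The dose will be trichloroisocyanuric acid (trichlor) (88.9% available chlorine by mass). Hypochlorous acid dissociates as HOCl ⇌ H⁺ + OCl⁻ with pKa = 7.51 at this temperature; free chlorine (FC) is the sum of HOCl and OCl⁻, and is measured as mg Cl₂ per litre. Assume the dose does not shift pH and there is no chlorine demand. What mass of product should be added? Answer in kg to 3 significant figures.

Volume: 185,000 US gal × 3.785 L/gal = 700,225 L.
[OCl⁻]/[HOCl] = 10^(pH − pKa) = 10^(7.7 − 7.51) = 1.549; fraction as HOCl = 1/(1 + 1.549) = 0.3923.
Free chlorine required for 1.98 ppm HOCl: 1.98 / 0.3923 = 5.047 ppm.
FC to add: 5.047 − 0.7 = 4.347 mg/L as Cl₂.
Cl₂ equivalent: 4.347 mg/L × 700,225 L = 3044 g.
Product at 88.9% available Cl: 3044 / 0.889 = 3424 g.

3.42 kg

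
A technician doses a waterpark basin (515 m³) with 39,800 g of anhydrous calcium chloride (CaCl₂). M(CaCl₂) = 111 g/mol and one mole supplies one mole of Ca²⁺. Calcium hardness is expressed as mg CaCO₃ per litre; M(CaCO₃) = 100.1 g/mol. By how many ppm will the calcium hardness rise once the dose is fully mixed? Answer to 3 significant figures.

69.7 ppm

Volume: 515 m³ = 515,000 L.
Moles of Ca²⁺: 39,800 g ÷ 111 g/mol = 358.6 mol.
As CaCO₃: 358.6 mol × 100.1 g/mol = 35,890 g.
Rise: 35,890 g / 515,000 L × 1000 = 69.69 mg/L.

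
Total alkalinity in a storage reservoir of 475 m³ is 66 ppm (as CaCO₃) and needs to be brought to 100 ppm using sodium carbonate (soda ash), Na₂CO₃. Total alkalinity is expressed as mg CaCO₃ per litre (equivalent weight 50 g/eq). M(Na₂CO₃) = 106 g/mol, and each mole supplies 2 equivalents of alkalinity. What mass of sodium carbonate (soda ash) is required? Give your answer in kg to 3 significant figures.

Volume: 475 m³ = 475,000 L.
Alkalinity to add: (100 − 66) = 34 mg/L as CaCO₃ × 475,000 L = 16,150 g as CaCO₃.
Equivalents: 16,150 g ÷ 50 g/eq = 323 eq.
Each mole of Na₂CO₃ supplies 2 eq, so 323 / 2 = 161.5 mol.
Mass: 161.5 mol × 106 g/mol = 17,120 g.

17.1 kg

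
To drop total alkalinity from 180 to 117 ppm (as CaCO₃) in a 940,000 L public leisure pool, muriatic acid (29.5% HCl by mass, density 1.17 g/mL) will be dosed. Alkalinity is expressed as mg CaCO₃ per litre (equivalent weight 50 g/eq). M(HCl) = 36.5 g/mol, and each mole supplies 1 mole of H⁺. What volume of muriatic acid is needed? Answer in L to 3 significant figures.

Alkalinity to neutralize: (180 − 117) = 63 mg/L as CaCO₃ × 940,000 L = 59,220 g as CaCO₃.
Equivalents of H⁺ required: 59,220 ÷ 50 g/eq = 1184 eq = 1184 mol HCl.
Mass of HCl: 1184 × 36.5 = 43,230 g.
Mass of 29.5% solution: 43,230 / 0.295 = 146,500 g.
Volume: 146,500 g ÷ 1.17 g/mL = 125,300 mL.

125 L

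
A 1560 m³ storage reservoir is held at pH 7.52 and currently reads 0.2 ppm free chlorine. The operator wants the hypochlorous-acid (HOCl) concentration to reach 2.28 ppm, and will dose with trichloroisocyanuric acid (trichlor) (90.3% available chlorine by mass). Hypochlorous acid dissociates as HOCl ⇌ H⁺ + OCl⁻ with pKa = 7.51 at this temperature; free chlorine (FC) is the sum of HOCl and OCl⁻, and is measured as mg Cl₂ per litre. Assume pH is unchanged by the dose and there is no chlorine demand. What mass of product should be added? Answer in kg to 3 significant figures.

7.62 kg

Volume: 1560 m³ = 1,560,000 L.
[OCl⁻]/[HOCl] = 10^(pH − pKa) = 10^(7.52 − 7.51) = 1.023; fraction as HOCl = 1/(1 + 1.023) = 0.4942.
Free chlorine required for 2.28 ppm HOCl: 2.28 / 0.4942 = 4.613 ppm.
FC to add: 4.613 − 0.2 = 4.413 mg/L as Cl₂.
Cl₂ equivalent: 4.413 mg/L × 1,560,000 L = 6884 g.
Product at 90.3% available Cl: 6884 / 0.903 = 7624 g.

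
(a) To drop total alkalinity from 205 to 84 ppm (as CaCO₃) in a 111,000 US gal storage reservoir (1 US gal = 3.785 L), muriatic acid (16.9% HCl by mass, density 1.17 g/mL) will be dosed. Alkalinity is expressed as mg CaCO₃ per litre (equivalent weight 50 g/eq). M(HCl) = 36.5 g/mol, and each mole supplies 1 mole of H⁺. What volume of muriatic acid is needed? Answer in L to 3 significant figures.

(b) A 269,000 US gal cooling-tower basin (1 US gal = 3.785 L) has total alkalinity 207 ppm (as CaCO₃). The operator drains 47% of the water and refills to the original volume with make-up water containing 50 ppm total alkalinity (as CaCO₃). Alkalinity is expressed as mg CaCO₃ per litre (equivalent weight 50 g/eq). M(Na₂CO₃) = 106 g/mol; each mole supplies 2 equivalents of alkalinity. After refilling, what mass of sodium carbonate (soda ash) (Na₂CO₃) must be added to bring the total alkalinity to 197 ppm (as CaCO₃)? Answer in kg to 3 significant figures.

(a) 188 L; (b) 68.8 kg

(a) Volume: 111,000 US gal × 3.785 L/gal = 420,135 L.
(a) Alkalinity to neutralize: (205 − 84) = 121 mg/L as CaCO₃ × 420,135 L = 50,840 g as CaCO₃.
(a) Equivalents of H⁺ required: 50,840 ÷ 50 g/eq = 1017 eq = 1017 mol HCl.
(a) Mass of HCl: 1017 × 36.5 = 37,110 g.
(a) Mass of 16.9% solution: 37,110 / 0.169 = 219,600 g.
(a) Volume: 219,600 g ÷ 1.17 g/mL = 187,700 mL.

(b) Volume: 269,000 US gal × 3.785 L/gal = 1,018,165 L.
(b) After draining 47% and refilling: 207 × 0.53 + 50 × 0.47 = 133.21 ppm.
(b) Deficit to target: 197 − 133.21 = 63.79 mg/L.
(b) As CaCO₃: 63.79 mg/L × 1,018,165 L = 64,950 g; ÷ 50 g/eq ÷ 2 = 649.5 mol Na₂CO₃.
(b) Mass: 649.5 × 106 = 68,850 g.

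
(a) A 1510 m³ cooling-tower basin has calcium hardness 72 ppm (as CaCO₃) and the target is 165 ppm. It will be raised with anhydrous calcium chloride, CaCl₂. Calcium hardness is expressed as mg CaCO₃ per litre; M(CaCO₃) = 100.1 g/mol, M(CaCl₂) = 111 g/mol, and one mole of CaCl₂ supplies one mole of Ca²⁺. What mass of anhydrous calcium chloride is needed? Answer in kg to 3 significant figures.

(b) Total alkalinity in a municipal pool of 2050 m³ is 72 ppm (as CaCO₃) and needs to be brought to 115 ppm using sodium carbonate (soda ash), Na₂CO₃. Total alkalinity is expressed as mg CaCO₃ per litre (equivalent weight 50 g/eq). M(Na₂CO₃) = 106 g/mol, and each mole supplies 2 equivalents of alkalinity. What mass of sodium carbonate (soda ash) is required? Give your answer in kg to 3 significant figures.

(a) Volume: 1510 m³ = 1,510,000 L.
(a) Hardness to add: (165 − 72) = 93 mg/L as CaCO₃ × 1,510,000 L = 140,400 g as CaCO₃.
(a) Moles of Ca²⁺ (1 mol Ca²⁺ ≡ 1 mol CaCO₃): 140,400 / 100.1 g/mol = 1403 mol.
(a) Mass of CaCl₂: 1403 × 111 = 155,700 g.

(b) Volume: 2050 m³ = 2,050,000 L.
(b) Alkalinity to add: (115 − 72) = 43 mg/L as CaCO₃ × 2,050,000 L = 88,150 g as CaCO₃.
(b) Equivalents: 88,150 g ÷ 50 g/eq = 1763 eq.
(b) Each mole of Na₂CO₃ supplies 2 eq, so 1763 / 2 = 881.5 mol.
(b) Mass: 881.5 mol × 106 g/mol = 93,440 g.

(a) 156 kg; (b) 93.4 kg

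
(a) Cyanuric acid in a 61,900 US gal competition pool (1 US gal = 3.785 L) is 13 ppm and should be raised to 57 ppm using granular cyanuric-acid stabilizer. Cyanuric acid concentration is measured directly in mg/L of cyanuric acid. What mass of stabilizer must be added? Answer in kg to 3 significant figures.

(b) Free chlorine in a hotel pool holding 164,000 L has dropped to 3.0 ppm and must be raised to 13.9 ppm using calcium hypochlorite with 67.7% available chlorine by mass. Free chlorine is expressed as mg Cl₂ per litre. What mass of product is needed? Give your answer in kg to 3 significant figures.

(a) 10.3 kg; (b) 2.64 kg

(a) Volume: 61,900 US gal × 3.785 L/gal = 234,292 L.
(a) CYA to add: (57 − 13) = 44 mg/L × 234,292 L = 10,310 g cyanuric acid.

(b) Chlorine deficit: 13.9 − 3.0 = 10.9 ppm = 10.9 mg/L as Cl₂.
(b) Cl₂ equivalent needed: 10.9 mg/L × 164,000 L = 1,788,000 mg = 1788 g.
(b) Product at 67.7% available chlorine: 1788 / 0.677 = 2640 g.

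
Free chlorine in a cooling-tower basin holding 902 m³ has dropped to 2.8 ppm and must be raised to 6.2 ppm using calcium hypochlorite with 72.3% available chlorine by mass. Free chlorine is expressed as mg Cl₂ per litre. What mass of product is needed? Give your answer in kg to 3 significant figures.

4.24 kg

Volume: 902 m³ = 902,000 L.
Chlorine deficit: 6.2 − 2.8 = 3.4 ppm = 3.4 mg/L as Cl₂.
Cl₂ equivalent needed: 3.4 mg/L × 902,000 L = 3,067,000 mg = 3067 g.
Product at 72.3% available chlorine: 3067 / 0.723 = 4242 g.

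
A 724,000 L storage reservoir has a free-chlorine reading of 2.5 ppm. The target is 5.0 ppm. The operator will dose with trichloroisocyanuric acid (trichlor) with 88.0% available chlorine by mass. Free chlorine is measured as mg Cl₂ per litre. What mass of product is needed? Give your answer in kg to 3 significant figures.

Chlorine deficit: 5.0 − 2.5 = 2.5 ppm = 2.5 mg/L as Cl₂.
Cl₂ equivalent needed: 2.5 mg/L × 724,000 L = 1,810,000 mg = 1810 g.
Product at 88.0% available chlorine: 1810 / 0.88 = 2057 g.

2.06 kg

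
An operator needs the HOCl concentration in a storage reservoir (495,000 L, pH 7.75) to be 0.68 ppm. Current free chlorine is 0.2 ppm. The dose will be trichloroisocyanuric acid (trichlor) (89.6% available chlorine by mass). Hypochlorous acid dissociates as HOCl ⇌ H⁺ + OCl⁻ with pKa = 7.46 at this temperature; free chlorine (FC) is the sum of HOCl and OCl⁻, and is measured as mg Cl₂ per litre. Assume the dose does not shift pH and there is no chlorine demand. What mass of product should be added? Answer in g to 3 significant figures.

[OCl⁻]/[HOCl] = 10^(pH − pKa) = 10^(7.75 − 7.46) = 1.95; fraction as HOCl = 1/(1 + 1.95) = 0.339.
Free chlorine required for 0.68 ppm HOCl: 0.68 / 0.339 = 2.006 ppm.
FC to add: 2.006 − 0.2 = 1.806 mg/L as Cl₂.
Cl₂ equivalent: 1.806 mg/L × 495,000 L = 893.9 g.
Product at 89.6% available Cl: 893.9 / 0.896 = 997.7 g.

998 g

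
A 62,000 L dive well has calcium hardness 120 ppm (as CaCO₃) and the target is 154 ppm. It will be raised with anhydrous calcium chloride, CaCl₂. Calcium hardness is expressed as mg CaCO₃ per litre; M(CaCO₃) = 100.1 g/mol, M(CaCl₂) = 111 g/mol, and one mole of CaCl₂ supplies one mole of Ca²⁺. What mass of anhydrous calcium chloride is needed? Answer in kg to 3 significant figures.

2.34 kg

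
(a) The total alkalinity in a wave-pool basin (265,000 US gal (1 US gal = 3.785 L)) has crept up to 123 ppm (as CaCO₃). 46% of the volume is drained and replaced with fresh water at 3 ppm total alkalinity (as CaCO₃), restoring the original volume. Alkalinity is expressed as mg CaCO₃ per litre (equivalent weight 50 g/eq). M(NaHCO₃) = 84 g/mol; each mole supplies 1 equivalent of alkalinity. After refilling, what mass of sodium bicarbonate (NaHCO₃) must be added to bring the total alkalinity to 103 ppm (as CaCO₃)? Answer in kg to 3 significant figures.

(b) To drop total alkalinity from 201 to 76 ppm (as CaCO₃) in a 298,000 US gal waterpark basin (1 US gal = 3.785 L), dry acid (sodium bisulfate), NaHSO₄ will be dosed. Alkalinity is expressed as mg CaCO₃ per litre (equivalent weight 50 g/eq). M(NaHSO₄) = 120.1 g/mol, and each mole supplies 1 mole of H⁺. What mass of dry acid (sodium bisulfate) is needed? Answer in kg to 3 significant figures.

(a) Volume: 265,000 US gal × 3.785 L/gal = 1,003,025 L.
(a) After draining 46% and refilling: 123 × 0.54 + 3 × 0.46 = 67.8 ppm.
(a) Deficit to target: 103 − 67.8 = 35.2 mg/L.
(a) As CaCO₃: 35.2 mg/L × 1,003,025 L = 35,310 g; ÷ 50 g/eq ÷ 1 = 706.1 mol NaHCO₃.
(a) Mass: 706.1 × 84 = 59,310 g.

(b) Volume: 298,000 US gal × 3.785 L/gal = 1,127,930 L.
(b) Alkalinity to neutralize: (201 − 76) = 125 mg/L as CaCO₃ × 1,127,930 L = 141,000 g as CaCO₃.
(b) Equivalents of H⁺ required: 141,000 ÷ 50 g/eq = 2820 eq = 2820 mol NaHSO₄.
(b) Mass of NaHSO₄: 2820 × 120.1 = 338,700 g.

(a) 59.3 kg; (b) 339 kg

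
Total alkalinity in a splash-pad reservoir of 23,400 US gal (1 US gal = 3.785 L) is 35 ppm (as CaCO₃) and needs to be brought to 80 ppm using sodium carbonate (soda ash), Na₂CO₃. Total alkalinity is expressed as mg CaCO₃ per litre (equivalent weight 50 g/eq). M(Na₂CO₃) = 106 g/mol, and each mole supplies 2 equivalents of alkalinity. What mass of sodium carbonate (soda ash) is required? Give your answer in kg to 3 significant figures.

4.22 kg

Volume: 23,400 US gal × 3.785 L/gal = 88,569 L.
Alkalinity to add: (80 − 35) = 45 mg/L as CaCO₃ × 88,569 L = 3986 g as CaCO₃.
Equivalents: 3986 g ÷ 50 g/eq = 79.71 eq.
Each mole of Na₂CO₃ supplies 2 eq, so 79.71 / 2 = 39.86 mol.
Mass: 39.86 mol × 106 g/mol = 4225 g.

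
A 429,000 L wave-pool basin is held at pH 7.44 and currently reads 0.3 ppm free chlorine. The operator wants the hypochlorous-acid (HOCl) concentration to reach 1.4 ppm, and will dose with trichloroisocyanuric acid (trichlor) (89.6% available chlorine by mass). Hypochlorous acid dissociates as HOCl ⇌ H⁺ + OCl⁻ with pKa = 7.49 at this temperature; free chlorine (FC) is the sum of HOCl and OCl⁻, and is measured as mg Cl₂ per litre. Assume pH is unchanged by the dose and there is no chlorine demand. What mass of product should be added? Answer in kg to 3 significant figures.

[OCl⁻]/[HOCl] = 10^(pH − pKa) = 10^(7.44 − 7.49) = 0.8913; fraction as HOCl = 1/(1 + 0.8913) = 0.5288.
Free chlorine required for 1.4 ppm HOCl: 1.4 / 0.5288 = 2.648 ppm.
FC to add: 2.648 − 0.3 = 2.348 mg/L as Cl₂.
Cl₂ equivalent: 2.348 mg/L × 429,000 L = 1007 g.
Product at 89.6% available Cl: 1007 / 0.896 = 1124 g.

1.12 kg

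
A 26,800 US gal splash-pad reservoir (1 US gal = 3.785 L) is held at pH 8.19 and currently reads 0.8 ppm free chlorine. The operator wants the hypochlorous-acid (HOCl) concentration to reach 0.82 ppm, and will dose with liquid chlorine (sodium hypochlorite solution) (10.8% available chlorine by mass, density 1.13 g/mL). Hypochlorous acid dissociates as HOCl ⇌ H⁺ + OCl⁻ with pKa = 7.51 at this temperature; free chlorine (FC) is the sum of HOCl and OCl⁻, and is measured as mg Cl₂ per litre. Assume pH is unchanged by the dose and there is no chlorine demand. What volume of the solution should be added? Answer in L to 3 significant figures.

Volume: 26,800 US gal × 3.785 L/gal = 101,438 L.
[OCl⁻]/[HOCl] = 10^(pH − pKa) = 10^(8.19 − 7.51) = 4.786; fraction as HOCl = 1/(1 + 4.786) = 0.1728.
Free chlorine required for 0.82 ppm HOCl: 0.82 / 0.1728 = 4.745 ppm.
FC to add: 4.745 − 0.8 = 3.945 mg/L as Cl₂.
Cl₂ equivalent: 3.945 mg/L × 101,438 L = 400.1 g.
Product at 10.8% available Cl: 400.1 / 0.108 = 3705 g.
Volume: 3705 g ÷ 1.13 g/mL = 3279 mL.

3.28 L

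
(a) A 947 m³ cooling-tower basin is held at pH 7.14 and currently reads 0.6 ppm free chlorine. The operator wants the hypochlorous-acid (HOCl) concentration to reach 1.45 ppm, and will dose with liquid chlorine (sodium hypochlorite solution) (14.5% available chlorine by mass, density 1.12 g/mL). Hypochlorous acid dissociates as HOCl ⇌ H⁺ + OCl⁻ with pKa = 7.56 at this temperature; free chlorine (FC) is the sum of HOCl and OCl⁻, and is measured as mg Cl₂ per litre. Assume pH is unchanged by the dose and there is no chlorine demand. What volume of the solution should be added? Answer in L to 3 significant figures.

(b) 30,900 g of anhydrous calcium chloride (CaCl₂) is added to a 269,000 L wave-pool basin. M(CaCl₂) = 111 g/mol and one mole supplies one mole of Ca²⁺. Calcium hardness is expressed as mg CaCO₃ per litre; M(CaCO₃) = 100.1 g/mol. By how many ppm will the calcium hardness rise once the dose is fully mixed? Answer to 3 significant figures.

(a) Volume: 947 m³ = 947,000 L.
(a) [OCl⁻]/[HOCl] = 10^(pH − pKa) = 10^(7.14 − 7.56) = 0.3802; fraction as HOCl = 1/(1 + 0.3802) = 0.7245.
(a) Free chlorine required for 1.45 ppm HOCl: 1.45 / 0.7245 = 2.001 ppm.
(a) FC to add: 2.001 − 0.6 = 1.401 mg/L as Cl₂.
(a) Cl₂ equivalent: 1.401 mg/L × 947,000 L = 1327 g.
(a) Product at 14.5% available Cl: 1327 / 0.145 = 9152 g.
(a) Volume: 9152 g ÷ 1.12 g/mL = 8171 mL.

(b) Moles of Ca²⁺: 30,900 g ÷ 111 g/mol = 278.4 mol.
(b) As CaCO₃: 278.4 mol × 100.1 g/mol = 27,870 g.
(b) Rise: 27,870 g / 269,000 L × 1000 = 103.6 mg/L.

(a) 8.17 L; (b) 104 ppm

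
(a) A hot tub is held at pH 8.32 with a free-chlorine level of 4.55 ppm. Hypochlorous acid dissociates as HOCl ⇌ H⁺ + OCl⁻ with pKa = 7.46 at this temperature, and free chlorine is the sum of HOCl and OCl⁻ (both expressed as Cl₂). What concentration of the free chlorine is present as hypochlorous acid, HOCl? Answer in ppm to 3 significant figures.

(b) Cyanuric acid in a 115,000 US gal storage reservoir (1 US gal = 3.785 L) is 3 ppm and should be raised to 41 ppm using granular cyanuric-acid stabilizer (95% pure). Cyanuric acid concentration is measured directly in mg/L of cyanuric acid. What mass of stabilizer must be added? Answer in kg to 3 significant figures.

(a) 0.552 ppm; (b) 17.4 kg

(a) [OCl⁻]/[HOCl] = 10^(pH − pKa) = 10^(8.32 − 7.46) = 10^0.86 = 7.244.
(a) Fraction as HOCl = 1 / (1 + 7.244) = 0.1213.
(a) HOCl = 0.1213 × 4.55 ppm = 0.5519 ppm.

(b) Volume: 115,000 US gal × 3.785 L/gal = 435,275 L.
(b) CYA to add: (41 − 3) = 38 mg/L × 435,275 L = 16,540 g cyanuric acid.
(b) At 95% purity: 16,540 / 0.95 = 17,410 g product.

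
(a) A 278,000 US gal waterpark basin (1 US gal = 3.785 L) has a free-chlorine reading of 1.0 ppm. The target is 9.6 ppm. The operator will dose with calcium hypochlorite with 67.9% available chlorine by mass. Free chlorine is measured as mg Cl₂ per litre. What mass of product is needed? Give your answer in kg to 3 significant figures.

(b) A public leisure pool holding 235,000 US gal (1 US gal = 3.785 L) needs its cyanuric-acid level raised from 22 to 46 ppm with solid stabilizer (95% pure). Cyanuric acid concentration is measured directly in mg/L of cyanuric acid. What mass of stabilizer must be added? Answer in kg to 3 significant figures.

(a) Volume: 278,000 US gal × 3.785 L/gal = 1,052,230 L.
(a) Chlorine deficit: 9.6 − 1.0 = 8.6 ppm = 8.6 mg/L as Cl₂.
(a) Cl₂ equivalent needed: 8.6 mg/L × 1,052,230 L = 9,049,000 mg = 9049 g.
(a) Product at 67.9% available chlorine: 9049 / 0.679 = 13,330 g.

(b) Volume: 235,000 US gal × 3.785 L/gal = 889,475 L.
(b) CYA to add: (46 − 22) = 24 mg/L × 889,475 L = 21,350 g cyanuric acid.
(b) At 95% purity: 21,350 / 0.95 = 22,470 g product.

(a) 13.3 kg; (b) 22.5 kg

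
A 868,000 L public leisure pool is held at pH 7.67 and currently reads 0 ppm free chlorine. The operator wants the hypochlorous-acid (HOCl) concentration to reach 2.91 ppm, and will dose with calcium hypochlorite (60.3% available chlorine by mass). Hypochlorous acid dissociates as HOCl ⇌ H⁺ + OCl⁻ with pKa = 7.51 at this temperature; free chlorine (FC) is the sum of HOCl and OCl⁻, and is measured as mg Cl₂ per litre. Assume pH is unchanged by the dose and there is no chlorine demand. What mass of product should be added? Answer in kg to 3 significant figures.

10.2 kg

[OCl⁻]/[HOCl] = 10^(pH − pKa) = 10^(7.67 − 7.51) = 1.445; fraction as HOCl = 1/(1 + 1.445) = 0.4089.
Free chlorine required for 2.91 ppm HOCl: 2.91 / 0.4089 = 7.116 ppm.
FC to add: 7.116 − 0 = 7.116 mg/L as Cl₂.
Cl₂ equivalent: 7.116 mg/L × 868,000 L = 6177 g.
Product at 60.3% available Cl: 6177 / 0.603 = 10,240 g.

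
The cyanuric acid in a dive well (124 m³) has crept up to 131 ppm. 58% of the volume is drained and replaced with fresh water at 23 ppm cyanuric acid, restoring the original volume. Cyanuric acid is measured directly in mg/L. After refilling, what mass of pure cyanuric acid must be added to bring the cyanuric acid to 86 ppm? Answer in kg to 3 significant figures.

2.19 kg

Volume: 124 m³ = 124,000 L.
After draining 58% and refilling: 131 × 0.42 + 23 × 0.58 = 68.36 ppm.
Deficit to target: 86 − 68.36 = 17.64 mg/L.
Mass: 17.64 mg/L × 124,000 L = 2187 g cyanuric acid.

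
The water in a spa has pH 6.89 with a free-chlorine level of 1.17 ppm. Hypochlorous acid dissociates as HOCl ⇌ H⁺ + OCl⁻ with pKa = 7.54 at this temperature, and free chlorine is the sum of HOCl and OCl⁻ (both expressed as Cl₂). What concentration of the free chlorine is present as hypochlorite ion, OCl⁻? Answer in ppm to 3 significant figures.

0.214 ppm

[OCl⁻]/[HOCl] = 10^(pH − pKa) = 10^(6.89 − 7.54) = 10^-0.65 = 0.2239.
Fraction as HOCl = 1 / (1 + 0.2239) = 0.8171.
OCl⁻ = (1 − 0.8171) × 1.17 ppm = 0.214 ppm.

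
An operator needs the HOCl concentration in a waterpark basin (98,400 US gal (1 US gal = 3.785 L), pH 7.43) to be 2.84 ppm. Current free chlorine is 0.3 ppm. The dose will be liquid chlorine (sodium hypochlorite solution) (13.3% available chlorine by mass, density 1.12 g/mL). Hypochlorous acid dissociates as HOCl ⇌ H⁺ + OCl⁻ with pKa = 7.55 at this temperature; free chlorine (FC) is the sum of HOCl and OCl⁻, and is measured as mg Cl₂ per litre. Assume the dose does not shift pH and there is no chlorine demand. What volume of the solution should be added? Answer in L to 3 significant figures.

Volume: 98,400 US gal × 3.785 L/gal = 372,444 L.
[OCl⁻]/[HOCl] = 10^(pH − pKa) = 10^(7.43 − 7.55) = 0.7586; fraction as HOCl = 1/(1 + 0.7586) = 0.5686.
Free chlorine required for 2.84 ppm HOCl: 2.84 / 0.5686 = 4.994 ppm.
FC to add: 4.994 − 0.3 = 4.694 mg/L as Cl₂.
Cl₂ equivalent: 4.694 mg/L × 372,444 L = 1748 g.
Product at 13.3% available Cl: 1748 / 0.133 = 13,150 g.
Volume: 13,150 g ÷ 1.12 g/mL = 11,740 mL.

11.7 L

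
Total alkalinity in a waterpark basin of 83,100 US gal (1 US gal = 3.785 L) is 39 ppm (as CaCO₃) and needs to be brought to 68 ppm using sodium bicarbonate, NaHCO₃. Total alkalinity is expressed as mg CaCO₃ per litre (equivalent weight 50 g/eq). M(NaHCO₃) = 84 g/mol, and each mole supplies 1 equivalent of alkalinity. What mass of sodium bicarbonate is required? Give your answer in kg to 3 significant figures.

Volume: 83,100 US gal × 3.785 L/gal = 314,534 L.
Alkalinity to add: (68 − 39) = 29 mg/L as CaCO₃ × 314,534 L = 9121 g as CaCO₃.
Equivalents: 9121 g ÷ 50 g/eq = 182.4 eq.
NaHCO₃ supplies 1 eq per mole → 182.4 mol.
Mass: 182.4 mol × 84 g/mol = 15,320 g.

15.3 kg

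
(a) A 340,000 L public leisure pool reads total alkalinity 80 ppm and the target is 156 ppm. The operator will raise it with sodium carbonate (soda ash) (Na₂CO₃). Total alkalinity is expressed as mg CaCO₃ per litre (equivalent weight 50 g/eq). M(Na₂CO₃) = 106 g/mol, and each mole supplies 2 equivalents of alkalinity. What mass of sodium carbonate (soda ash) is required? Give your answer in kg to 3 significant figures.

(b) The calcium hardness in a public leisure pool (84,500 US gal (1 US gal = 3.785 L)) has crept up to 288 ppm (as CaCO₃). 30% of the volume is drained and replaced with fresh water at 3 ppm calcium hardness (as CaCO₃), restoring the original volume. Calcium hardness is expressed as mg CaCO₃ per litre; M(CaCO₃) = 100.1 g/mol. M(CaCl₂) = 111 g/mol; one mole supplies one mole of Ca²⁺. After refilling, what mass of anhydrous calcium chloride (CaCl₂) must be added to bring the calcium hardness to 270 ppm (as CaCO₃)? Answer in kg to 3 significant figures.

(a) 27.4 kg; (b) 23.9 kg

(a) Alkalinity to add: (156 − 80) = 76 mg/L as CaCO₃ × 340,000 L = 25,840 g as CaCO₃.
(a) Equivalents: 25,840 g ÷ 50 g/eq = 516.8 eq.
(a) Each mole of Na₂CO₃ supplies 2 eq, so 516.8 / 2 = 258.4 mol.
(a) Mass: 258.4 mol × 106 g/mol = 27,390 g.

(b) Volume: 84,500 US gal × 3.785 L/gal = 319,832 L.
(b) After draining 30% and refilling: 288 × 0.70 + 3 × 0.30 = 202.5 ppm.
(b) Deficit to target: 270 − 202.5 = 67.5 mg/L.
(b) As CaCO₃: 67.5 mg/L × 319,832 L = 21,590 g; ÷ 100.1 = 215.7 mol Ca²⁺.
(b) Mass: 215.7 × 111 = 23,940 g.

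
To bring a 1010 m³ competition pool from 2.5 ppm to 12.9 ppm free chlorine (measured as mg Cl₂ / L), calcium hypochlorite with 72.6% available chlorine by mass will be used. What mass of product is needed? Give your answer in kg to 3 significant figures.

Volume: 1010 m³ = 1,010,000 L.
Chlorine deficit: 12.9 − 2.5 = 10.4 ppm = 10.4 mg/L as Cl₂.
Cl₂ equivalent needed: 10.4 mg/L × 1,010,000 L = 10,500,000 mg = 10,500 g.
Product at 72.6% available chlorine: 10,500 / 0.726 = 14,470 g.

14.5 kg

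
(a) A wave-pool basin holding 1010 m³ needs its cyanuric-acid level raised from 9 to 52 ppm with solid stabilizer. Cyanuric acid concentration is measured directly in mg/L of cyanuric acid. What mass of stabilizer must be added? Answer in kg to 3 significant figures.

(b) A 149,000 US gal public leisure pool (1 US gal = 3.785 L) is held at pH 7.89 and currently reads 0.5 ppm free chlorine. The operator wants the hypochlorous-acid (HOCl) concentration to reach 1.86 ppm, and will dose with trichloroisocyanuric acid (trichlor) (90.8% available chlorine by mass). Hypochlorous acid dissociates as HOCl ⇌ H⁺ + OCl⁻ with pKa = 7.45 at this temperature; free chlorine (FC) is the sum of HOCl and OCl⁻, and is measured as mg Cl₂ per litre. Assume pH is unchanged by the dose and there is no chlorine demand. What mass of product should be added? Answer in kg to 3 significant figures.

(a) 43.4 kg; (b) 4.03 kg

(a) Volume: 1010 m³ = 1,010,000 L.
(a) CYA to add: (52 − 9) = 43 mg/L × 1,010,000 L = 43,430 g cyanuric acid.

(b) Volume: 149,000 US gal × 3.785 L/gal = 563,965 L.
(b) [OCl⁻]/[HOCl] = 10^(pH − pKa) = 10^(7.89 − 7.45) = 2.754; fraction as HOCl = 1/(1 + 2.754) = 0.2664.
(b) Free chlorine required for 1.86 ppm HOCl: 1.86 / 0.2664 = 6.983 ppm.
(b) FC to add: 6.983 − 0.5 = 6.483 mg/L as Cl₂.
(b) Cl₂ equivalent: 6.483 mg/L × 563,965 L = 3656 g.
(b) Product at 90.8% available Cl: 3656 / 0.908 = 4027 g.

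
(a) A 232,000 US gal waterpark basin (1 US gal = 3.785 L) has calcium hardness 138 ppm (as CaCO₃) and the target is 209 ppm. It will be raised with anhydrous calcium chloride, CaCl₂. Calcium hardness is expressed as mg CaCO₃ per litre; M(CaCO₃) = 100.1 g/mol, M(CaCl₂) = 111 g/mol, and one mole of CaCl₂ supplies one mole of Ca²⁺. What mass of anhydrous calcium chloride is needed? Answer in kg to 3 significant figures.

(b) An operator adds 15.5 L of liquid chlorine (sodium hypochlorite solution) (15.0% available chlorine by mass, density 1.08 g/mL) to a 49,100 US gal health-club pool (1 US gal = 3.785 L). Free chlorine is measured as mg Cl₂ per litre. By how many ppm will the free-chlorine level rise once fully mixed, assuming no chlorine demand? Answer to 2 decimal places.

(a) 69.1 kg; (b) 13.51 ppm

(a) Volume: 232,000 US gal × 3.785 L/gal = 878,120 L.
(a) Hardness to add: (209 − 138) = 71 mg/L as CaCO₃ × 878,120 L = 62,350 g as CaCO₃.
(a) Moles of Ca²⁺ (1 mol Ca²⁺ ≡ 1 mol CaCO₃): 62,350 / 100.1 g/mol = 622.8 mol.
(a) Mass of CaCl₂: 622.8 × 111 = 69,140 g.

(b) Volume: 49,100 US gal × 3.785 L/gal = 185,844 L.
(b) Mass of solution: 15.5 L × 1000 mL/L × 1.08 g/mL = 16,740 g.
(b) Available chlorine delivered: 16,740 g × 0.15 = 2511 g as Cl₂.
(b) Concentration rise: 2511 g / 185,844 L = 13.51 mg/L = 13.51 ppm.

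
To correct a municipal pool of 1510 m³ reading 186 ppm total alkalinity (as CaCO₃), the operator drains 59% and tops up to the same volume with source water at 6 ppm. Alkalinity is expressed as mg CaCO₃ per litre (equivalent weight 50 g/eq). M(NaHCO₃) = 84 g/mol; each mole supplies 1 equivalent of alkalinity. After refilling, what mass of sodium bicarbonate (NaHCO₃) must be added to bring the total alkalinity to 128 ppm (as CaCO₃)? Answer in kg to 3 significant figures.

122 kg

Volume: 1510 m³ = 1,510,000 L.
After draining 59% and refilling: 186 × 0.41 + 6 × 0.59 = 79.8 ppm.
Deficit to target: 128 − 79.8 = 48.2 mg/L.
As CaCO₃: 48.2 mg/L × 1,510,000 L = 72,780 g; ÷ 50 g/eq ÷ 1 = 1456 mol NaHCO₃.
Mass: 1456 × 84 = 122,300 g.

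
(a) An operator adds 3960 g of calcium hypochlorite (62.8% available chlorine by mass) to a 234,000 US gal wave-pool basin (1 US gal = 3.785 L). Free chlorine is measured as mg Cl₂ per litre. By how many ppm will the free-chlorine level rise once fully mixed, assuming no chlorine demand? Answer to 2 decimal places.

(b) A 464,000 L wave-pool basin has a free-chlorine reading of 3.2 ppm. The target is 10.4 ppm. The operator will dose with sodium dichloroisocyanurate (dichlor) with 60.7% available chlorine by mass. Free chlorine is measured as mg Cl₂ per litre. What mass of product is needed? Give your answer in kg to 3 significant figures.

(a) 2.81 ppm; (b) 5.50 kg

(a) Volume: 234,000 US gal × 3.785 L/gal = 885,690 L.
(a) Available chlorine delivered: 3960 g × 0.628 = 2487 g as Cl₂.
(a) Concentration rise: 2487 g / 885,690 L = 2.808 mg/L = 2.81 ppm.

(b) Chlorine deficit: 10.4 − 3.2 = 7.2 ppm = 7.2 mg/L as Cl₂.
(b) Cl₂ equivalent needed: 7.2 mg/L × 464,000 L = 3,341,000 mg = 3341 g.
(b) Product at 60.7% available chlorine: 3341 / 0.607 = 5504 g.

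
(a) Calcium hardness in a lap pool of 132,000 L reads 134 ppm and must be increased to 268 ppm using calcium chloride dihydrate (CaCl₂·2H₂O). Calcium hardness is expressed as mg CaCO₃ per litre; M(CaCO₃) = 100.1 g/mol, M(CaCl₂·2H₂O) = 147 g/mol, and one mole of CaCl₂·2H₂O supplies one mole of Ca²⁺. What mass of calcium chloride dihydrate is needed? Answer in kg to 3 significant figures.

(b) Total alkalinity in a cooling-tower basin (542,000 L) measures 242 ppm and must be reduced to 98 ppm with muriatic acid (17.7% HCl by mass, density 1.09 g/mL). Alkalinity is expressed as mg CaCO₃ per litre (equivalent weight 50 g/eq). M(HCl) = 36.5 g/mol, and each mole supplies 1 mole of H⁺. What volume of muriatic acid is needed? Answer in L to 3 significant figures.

(a) Hardness to add: (268 − 134) = 134 mg/L as CaCO₃ × 132,000 L = 17,690 g as CaCO₃.
(a) Moles of Ca²⁺ (1 mol Ca²⁺ ≡ 1 mol CaCO₃): 17,690 / 100.1 g/mol = 176.7 mol.
(a) Mass of CaCl₂·2H₂O: 176.7 × 147 = 25,980 g.

(b) Alkalinity to neutralize: (242 − 98) = 144 mg/L as CaCO₃ × 542,000 L = 78,050 g as CaCO₃.
(b) Equivalents of H⁺ required: 78,050 ÷ 50 g/eq = 1561 eq = 1561 mol HCl.
(b) Mass of HCl: 1561 × 36.5 = 56,980 g.
(b) Mass of 17.7% solution: 56,980 / 0.177 = 321,900 g.
(b) Volume: 321,900 g ÷ 1.09 g/mL = 295,300 mL.

(a) 26.0 kg; (b) 295 L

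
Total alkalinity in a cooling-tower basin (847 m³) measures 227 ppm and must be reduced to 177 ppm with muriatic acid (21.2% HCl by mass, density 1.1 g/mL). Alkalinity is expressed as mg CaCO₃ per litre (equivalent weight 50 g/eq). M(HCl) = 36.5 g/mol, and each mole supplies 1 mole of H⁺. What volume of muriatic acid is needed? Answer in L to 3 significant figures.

Volume: 847 m³ = 847,000 L.
Alkalinity to neutralize: (227 − 177) = 50 mg/L as CaCO₃ × 847,000 L = 42,350 g as CaCO₃.
Equivalents of H⁺ required: 42,350 ÷ 50 g/eq = 847 eq = 847 mol HCl.
Mass of HCl: 847 × 36.5 = 30,920 g.
Mass of 21.2% solution: 30,920 / 0.212 = 145,800 g.
Volume: 145,800 g ÷ 1.1 g/mL = 132,600 mL.

133 L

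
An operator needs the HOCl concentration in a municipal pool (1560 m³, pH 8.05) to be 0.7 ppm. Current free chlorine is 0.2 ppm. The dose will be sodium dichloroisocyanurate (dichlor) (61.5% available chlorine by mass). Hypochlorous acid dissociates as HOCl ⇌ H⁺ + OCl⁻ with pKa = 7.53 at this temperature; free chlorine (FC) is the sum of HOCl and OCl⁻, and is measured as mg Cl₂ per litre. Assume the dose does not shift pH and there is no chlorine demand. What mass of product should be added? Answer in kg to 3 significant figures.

Volume: 1560 m³ = 1,560,000 L.
[OCl⁻]/[HOCl] = 10^(pH − pKa) = 10^(8.05 − 7.53) = 3.311; fraction as HOCl = 1/(1 + 3.311) = 0.2319.
Free chlorine required for 0.7 ppm HOCl: 0.7 / 0.2319 = 3.018 ppm.
FC to add: 3.018 − 0.2 = 2.818 mg/L as Cl₂.
Cl₂ equivalent: 2.818 mg/L × 1,560,000 L = 4396 g.
Product at 61.5% available Cl: 4396 / 0.615 = 7148 g.

7.15 kg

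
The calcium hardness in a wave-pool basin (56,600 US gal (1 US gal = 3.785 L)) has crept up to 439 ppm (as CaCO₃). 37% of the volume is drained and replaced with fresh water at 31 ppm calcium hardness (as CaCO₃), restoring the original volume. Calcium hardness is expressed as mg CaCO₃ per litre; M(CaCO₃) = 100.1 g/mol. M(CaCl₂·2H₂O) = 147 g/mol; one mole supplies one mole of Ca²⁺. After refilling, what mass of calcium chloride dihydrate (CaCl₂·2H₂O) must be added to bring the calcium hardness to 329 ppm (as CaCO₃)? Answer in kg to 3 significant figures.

Volume: 56,600 US gal × 3.785 L/gal = 214,231 L.
After draining 37% and refilling: 439 × 0.63 + 31 × 0.37 = 288.04 ppm.
Deficit to target: 329 − 288.04 = 40.96 mg/L.
As CaCO₃: 40.96 mg/L × 214,231 L = 8775 g; ÷ 100.1 = 87.66 mol Ca²⁺.
Mass: 87.66 × 147 = 12,890 g.

12.9 kg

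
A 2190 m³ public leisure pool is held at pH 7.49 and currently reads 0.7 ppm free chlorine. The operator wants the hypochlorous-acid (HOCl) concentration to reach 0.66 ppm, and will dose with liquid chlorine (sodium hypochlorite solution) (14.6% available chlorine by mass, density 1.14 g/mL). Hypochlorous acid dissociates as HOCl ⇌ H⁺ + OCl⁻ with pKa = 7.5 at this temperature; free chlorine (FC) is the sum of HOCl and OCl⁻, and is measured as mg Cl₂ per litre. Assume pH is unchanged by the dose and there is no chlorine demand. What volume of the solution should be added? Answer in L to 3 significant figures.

Volume: 2190 m³ = 2,190,000 L.
[OCl⁻]/[HOCl] = 10^(pH − pKa) = 10^(7.49 − 7.5) = 0.9772; fraction as HOCl = 1/(1 + 0.9772) = 0.5058.
Free chlorine required for 0.66 ppm HOCl: 0.66 / 0.5058 = 1.305 ppm.
FC to add: 1.305 − 0.7 = 0.605 mg/L as Cl₂.
Cl₂ equivalent: 0.605 mg/L × 2,190,000 L = 1325 g.
Product at 14.6% available Cl: 1325 / 0.146 = 9075 g.
Volume: 9075 g ÷ 1.14 g/mL = 7960 mL.

7.96 L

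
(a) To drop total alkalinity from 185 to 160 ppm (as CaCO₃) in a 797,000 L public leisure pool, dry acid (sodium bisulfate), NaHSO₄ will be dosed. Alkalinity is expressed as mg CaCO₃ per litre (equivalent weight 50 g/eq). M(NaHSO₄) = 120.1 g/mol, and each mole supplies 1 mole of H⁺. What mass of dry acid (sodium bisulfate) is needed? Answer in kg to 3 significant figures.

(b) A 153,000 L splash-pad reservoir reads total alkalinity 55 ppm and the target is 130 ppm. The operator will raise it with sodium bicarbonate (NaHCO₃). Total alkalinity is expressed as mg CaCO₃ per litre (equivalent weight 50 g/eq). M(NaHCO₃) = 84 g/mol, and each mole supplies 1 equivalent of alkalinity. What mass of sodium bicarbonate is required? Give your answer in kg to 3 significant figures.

(a) 47.9 kg; (b) 19.3 kg

(a) Alkalinity to neutralize: (185 − 160) = 25 mg/L as CaCO₃ × 797,000 L = 19,920 g as CaCO₃.
(a) Equivalents of H⁺ required: 19,920 ÷ 50 g/eq = 398.5 eq = 398.5 mol NaHSO₄.
(a) Mass of NaHSO₄: 398.5 × 120.1 = 47,860 g.

(b) Alkalinity to add: (130 − 55) = 75 mg/L as CaCO₃ × 153,000 L = 11,480 g as CaCO₃.
(b) Equivalents: 11,480 g ÷ 50 g/eq = 229.5 eq.
(b) NaHCO₃ supplies 1 eq per mole → 229.5 mol.
(b) Mass: 229.5 mol × 84 g/mol = 19,280 g.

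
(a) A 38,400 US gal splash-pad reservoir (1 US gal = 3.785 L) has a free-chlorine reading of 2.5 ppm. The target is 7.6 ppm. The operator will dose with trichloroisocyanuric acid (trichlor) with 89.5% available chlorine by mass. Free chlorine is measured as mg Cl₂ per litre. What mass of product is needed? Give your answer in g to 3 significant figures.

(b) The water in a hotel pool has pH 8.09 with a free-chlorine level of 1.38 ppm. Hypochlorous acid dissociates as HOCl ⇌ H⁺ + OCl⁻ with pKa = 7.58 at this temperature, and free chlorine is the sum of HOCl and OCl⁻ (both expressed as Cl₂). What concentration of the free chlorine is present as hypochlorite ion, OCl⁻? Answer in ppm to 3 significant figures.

(a) Volume: 38,400 US gal × 3.785 L/gal = 145,344 L.
(a) Chlorine deficit: 7.6 − 2.5 = 5.1 ppm = 5.1 mg/L as Cl₂.
(a) Cl₂ equivalent needed: 5.1 mg/L × 145,344 L = 741,300 mg = 741.3 g.
(a) Product at 89.5% available chlorine: 741.3 / 0.895 = 828.2 g.

(b) [OCl⁻]/[HOCl] = 10^(pH − pKa) = 10^(8.09 − 7.58) = 10^0.51 = 3.236.
(b) Fraction as HOCl = 1 / (1 + 3.236) = 0.2361.
(b) OCl⁻ = (1 − 0.2361) × 1.38 ppm = 1.054 ppm.

(a) 828 g; (b) 1.05 ppm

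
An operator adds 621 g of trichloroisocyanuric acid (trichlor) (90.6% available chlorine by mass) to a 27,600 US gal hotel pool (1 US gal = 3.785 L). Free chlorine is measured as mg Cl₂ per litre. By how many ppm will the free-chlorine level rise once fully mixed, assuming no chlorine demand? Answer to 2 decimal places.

Volume: 27,600 US gal × 3.785 L/gal = 104,466 L.
Available chlorine delivered: 621 g × 0.906 = 562.6 g as Cl₂.
Concentration rise: 562.6 g / 104,466 L = 5.386 mg/L = 5.39 ppm.

5.39 ppm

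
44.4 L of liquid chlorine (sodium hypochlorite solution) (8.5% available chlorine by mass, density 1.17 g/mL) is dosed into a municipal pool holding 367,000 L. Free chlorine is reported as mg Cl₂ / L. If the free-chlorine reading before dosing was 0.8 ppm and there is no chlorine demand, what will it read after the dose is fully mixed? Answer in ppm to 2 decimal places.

Mass of solution: 44.4 L × 1000 mL/L × 1.17 g/mL = 51,950 g.
Available chlorine delivered: 51,950 g × 0.085 = 4416 g as Cl₂.
Concentration rise: 4416 g / 367,000 L = 12.03 mg/L = 12.03 ppm.
Final FC: 0.8 + 12.03 = 12.83 ppm.

12.83 ppm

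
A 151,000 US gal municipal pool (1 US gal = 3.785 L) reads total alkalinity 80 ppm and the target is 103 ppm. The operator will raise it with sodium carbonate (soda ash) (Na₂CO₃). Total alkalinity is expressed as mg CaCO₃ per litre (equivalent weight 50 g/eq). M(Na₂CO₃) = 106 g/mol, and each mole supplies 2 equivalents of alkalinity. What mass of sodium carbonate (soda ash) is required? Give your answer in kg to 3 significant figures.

13.9 kg

Volume: 151,000 US gal × 3.785 L/gal = 571,535 L.
Alkalinity to add: (103 − 80) = 23 mg/L as CaCO₃ × 571,535 L = 13,150 g as CaCO₃.
Equivalents: 13,150 g ÷ 50 g/eq = 262.9 eq.
Each mole of Na₂CO₃ supplies 2 eq, so 262.9 / 2 = 131.5 mol.
Mass: 131.5 mol × 106 g/mol = 13,930 g.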